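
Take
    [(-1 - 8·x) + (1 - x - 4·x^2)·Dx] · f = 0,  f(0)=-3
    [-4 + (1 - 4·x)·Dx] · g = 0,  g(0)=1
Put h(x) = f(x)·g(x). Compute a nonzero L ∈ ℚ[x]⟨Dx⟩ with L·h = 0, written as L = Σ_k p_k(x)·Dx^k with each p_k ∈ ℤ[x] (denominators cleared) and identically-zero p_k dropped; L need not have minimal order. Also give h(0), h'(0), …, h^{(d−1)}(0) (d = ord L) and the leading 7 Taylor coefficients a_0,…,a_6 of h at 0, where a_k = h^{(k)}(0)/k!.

L = (-5 + 48·x^2) + (1 - 5·x + 16·x^3)·Dx  (order 1).
h: a_k = -3, -15, -75, -327, -1395, -5775, -23643, …
ICs: h(0) = -3.

f: a_k = -3, -3, -15, -27, -87, -195, -543, …
g: a_k = 1, 4, 16, 64, 256, 1024, 4096, …
h₀=f·g: eliminate ⇒ L₀, order ≤ 1·1.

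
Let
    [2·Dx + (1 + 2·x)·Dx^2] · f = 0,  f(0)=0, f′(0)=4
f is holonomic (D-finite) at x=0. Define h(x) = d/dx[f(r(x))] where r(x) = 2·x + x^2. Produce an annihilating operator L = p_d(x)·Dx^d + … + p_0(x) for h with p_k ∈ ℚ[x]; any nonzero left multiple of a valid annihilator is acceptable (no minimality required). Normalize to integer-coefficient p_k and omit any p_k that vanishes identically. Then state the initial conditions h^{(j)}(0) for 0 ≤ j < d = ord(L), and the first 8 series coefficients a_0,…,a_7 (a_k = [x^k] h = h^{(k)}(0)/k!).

L = (3 + 4·x + 2·x^2) + (1 + 5·x + 6·x^2 + 2·x^3)·Dx  (order 1).
h: a_k = 8, -24, 80, -272, 928, -3168, 10816, -36928, …
ICs: h(0) = 8.

f: a_k = 0, 4, -4, 16/3, -8, 64/5, -64/3, 256/7, …
h₀=f(r): pull back L_f along r ⇒ L₀.
Derive L from L₀ (diff closure).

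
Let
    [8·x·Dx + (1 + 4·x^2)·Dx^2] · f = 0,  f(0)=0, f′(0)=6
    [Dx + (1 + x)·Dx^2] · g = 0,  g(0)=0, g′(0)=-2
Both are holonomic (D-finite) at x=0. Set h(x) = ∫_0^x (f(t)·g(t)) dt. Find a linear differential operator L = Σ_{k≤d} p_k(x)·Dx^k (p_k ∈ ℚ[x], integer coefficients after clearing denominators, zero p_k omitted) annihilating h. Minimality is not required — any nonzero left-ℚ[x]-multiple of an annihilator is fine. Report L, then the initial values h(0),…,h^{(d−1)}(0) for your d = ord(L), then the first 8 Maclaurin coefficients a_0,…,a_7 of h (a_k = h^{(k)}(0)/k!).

L = (288 + 560·x + 3584·x^2 + 8640·x^3 + 7680·x^4 + 3328·x^5 + 1024·x^7)·Dx^2 + (258 + 1840·x + 6992·x^2 + 19264·x^3 + 29440·x^4 + 23808·x^5 + 8960·x^6 + 3072·x^7 + 3584·x^8)·Dx^3 + (36 + 628·x + 2496·x^2 + 6192·x^3 + 12288·x^4 + 15936·x^5 + 12288·x^6 + 5376·x^7 + 3072·x^8 + 2048·x^9)·Dx^4 + (17 + 66·x + 241·x^2 + 608·x^3 + 1152·x^4 + 1728·x^5 + 2016·x^6 + 1536·x^7 + 768·x^8 + 512·x^9 + 256·x^10)·Dx^5  (order 5).
h: a_k = 0, 0, 0, -4, 3/2, 12/5, -5/6, -76/15, …
ICs: h(0) = 0, h′(0) = 0, h′′(0) = 0, h′′′(0) = -24, h′′′′(0) = 36.

f: a_k = 0, 6, 0, -8, 0, 96/5, 0, -384/7, …
g: a_k = 0, -2, 1, -2/3, 1/2, -2/5, 1/3, -2/7, …
Sym-product of L_f,L_g gives L₀ (≤ ord 4).
Integrate: L := L₀·Dx.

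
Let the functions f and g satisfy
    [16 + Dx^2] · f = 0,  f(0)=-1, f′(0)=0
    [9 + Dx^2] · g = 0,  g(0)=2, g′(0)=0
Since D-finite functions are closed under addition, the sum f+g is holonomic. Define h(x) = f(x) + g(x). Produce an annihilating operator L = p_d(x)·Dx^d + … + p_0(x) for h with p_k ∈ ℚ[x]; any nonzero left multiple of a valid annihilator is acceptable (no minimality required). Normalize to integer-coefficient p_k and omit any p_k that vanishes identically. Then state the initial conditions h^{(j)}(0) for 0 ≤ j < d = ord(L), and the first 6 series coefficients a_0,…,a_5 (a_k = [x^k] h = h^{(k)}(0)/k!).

f: a_k = -1, 0, 8, 0, -32/3, 0, …
g: a_k = 2, 0, -9, 0, 27/4, 0, …
Weyl lclm of L_f,L_g ⇒ L₀ (ord ≤ 4).
L = 144 + 25·Dx^2 + Dx^4  (order 4).
h: a_k = 1, 0, -1, 0, -47/12, 0, …
ICs: h(0) = 1, h′(0) = 0, h′′(0) = -2, h′′′(0) = 0.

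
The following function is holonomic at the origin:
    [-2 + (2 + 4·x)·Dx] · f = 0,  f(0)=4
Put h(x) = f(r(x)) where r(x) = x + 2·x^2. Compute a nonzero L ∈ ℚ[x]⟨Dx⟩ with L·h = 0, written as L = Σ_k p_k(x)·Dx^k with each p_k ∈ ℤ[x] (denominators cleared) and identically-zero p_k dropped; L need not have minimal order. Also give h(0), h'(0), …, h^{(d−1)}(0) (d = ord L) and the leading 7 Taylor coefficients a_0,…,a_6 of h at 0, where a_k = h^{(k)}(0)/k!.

f: a_k = 4, 4, -2, 2, -5/2, 7/2, -21/4, …
h₀=f(r): pull back L_f along r ⇒ L₀.
L = (-1 - 4·x) + (1 + 2·x + 4·x^2)·Dx  (order 1).
h: a_k = 4, 4, 6, -6, 3/2, 15/2, -57/4, …
ICs: h(0) = 4.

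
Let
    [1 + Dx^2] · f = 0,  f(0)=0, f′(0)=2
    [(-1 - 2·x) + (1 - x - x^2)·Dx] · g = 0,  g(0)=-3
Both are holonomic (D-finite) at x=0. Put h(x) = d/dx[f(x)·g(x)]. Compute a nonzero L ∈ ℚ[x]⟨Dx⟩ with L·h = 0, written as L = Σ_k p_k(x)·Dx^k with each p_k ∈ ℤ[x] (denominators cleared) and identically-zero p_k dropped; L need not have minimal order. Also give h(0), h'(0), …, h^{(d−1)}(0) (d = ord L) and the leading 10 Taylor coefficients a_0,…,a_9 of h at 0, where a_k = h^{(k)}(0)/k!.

L = (3 - 2·x - x^2 + 2·x^3 + x^4) + (4 + 10·x + 6·x^2 + 4·x^3)·Dx + (-1 + x^2 + 2·x^3 + x^4)·Dx^2  (order 2).
h: a_k = -6, -12, -33, -68, -561/4, -2703/10, -61403/120, -19849/21, -11566657/6720, -18712297/6048, …
ICs: h(0) = -6, h′(0) = -12.

f: a_k = 0, 2, 0, -1/3, 0, 1/60, 0, -1/2520, 0, 1/181440, …
g: a_k = -3, -3, -6, -9, -15, -24, -39, -63, -102, -165, …
L₀ := L_f ⊗_s L_g (sym. prod.), ord ≤ 2.
h₀' ⇒ L via d/dx closure of L₀.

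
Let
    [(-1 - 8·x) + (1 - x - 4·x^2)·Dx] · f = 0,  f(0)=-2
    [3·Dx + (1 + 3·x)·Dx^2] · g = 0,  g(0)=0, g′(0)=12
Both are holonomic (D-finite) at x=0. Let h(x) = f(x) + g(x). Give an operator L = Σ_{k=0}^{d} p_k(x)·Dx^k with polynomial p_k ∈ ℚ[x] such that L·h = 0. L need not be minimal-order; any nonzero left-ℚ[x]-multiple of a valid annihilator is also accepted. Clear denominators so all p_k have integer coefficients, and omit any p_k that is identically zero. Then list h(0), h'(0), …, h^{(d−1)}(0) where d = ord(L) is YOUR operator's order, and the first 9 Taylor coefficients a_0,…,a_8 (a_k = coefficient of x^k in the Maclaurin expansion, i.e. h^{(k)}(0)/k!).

f: a_k = -2, -2, -10, -18, -58, -130, -362, -882, -2330, …
g: a_k = 0, 12, -18, 36, -81, 972/5, -486, 8748/7, -6561/2, …
Sum ⇒ L₀ = lclm(L_f,L_g) in ℚ(x)⟨Dx⟩.
L = (342 + 2178·x + 6624·x^2 + 6336·x^3 + 6912·x^4)·Dx + (36 + 696·x + 4356·x^2 + 10176·x^3 + 12960·x^4 + 11520·x^5)·Dx^2 + (-13 - 101·x - 191·x^2 + 225·x^3 + 1440·x^4 + 2928·x^5 + 2304·x^6)·Dx^3  (order 3).
h: a_k = -2, 10, -28, 18, -139, 322/5, -848, 2574/7, -11221/2, …
ICs: h(0) = -2, h′(0) = 10, h′′(0) = -56.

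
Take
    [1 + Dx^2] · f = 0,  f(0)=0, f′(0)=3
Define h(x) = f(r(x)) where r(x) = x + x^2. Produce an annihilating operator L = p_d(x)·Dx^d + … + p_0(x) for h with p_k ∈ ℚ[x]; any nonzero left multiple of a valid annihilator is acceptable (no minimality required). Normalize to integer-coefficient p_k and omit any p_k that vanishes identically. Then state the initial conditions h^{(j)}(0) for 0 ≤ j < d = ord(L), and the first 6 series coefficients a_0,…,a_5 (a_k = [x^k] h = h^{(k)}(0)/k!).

L = (1 + 6·x + 12·x^2 + 8·x^3) - 2·Dx + (1 + 2·x)·Dx^2  (order 2).
h: a_k = 0, 3, 3, -1/2, -3/2, -59/40, …
ICs: h(0) = 0, h′(0) = 3.

f: a_k = 0, 3, 0, -1/2, 0, 1/40, …
f∘r: x↦r, Dx↦Dx/r' in L_f ⇒ L₀.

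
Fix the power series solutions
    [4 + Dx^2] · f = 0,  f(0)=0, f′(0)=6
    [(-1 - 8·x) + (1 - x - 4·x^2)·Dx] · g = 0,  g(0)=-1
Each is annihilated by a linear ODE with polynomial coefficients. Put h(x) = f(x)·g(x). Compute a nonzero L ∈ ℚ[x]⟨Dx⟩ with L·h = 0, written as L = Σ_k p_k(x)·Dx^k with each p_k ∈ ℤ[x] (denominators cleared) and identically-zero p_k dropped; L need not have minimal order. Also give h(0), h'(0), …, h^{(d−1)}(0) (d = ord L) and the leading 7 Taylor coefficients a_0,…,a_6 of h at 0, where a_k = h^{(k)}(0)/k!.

L = (4 + 4·x + 16·x^2) + (2 + 16·x)·Dx + (-1 + x + 4·x^2)·Dx^2  (order 2).
h: a_k = 0, -6, -6, -26, -50, -774/5, -1774/5, …
ICs: h(0) = 0, h′(0) = -6.

f: a_k = 0, 6, 0, -4, 0, 4/5, 0, …
g: a_k = -1, -1, -5, -9, -29, -65, -181, …
Product ⇒ symmetric product L₀, ord ≤ 2.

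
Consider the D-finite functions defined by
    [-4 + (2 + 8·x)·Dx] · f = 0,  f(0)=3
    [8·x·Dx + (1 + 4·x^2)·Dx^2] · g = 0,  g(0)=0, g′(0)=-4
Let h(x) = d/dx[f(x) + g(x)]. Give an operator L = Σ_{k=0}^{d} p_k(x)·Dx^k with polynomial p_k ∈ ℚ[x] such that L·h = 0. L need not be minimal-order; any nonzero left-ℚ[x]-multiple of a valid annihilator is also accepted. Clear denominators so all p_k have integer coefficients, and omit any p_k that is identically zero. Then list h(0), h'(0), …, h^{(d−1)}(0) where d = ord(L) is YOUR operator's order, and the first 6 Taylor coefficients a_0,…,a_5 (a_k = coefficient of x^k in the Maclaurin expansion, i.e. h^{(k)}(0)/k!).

L = (-8 - 80·x + 96·x^2 + 192·x^3) + (-10 - 32·x - 64·x^2 + 384·x^3 + 672·x^4)·Dx + (-1 + 24·x^2 + 48·x^3 + 112·x^4 + 192·x^5)·Dx^2  (order 2).
h: a_k = 2, -12, 52, -120, 356, -1512, …
ICs: h(0) = 2, h′(0) = -12.

f: a_k = 3, 6, -6, 12, -30, 84, …
g: a_k = 0, -4, 0, 16/3, 0, -64/5, …
f+g: L₀ = lclm(L_f,L_g), ord ≤ 1+2.
h=h₀': d/dx-closure on L₀ ⇒ L.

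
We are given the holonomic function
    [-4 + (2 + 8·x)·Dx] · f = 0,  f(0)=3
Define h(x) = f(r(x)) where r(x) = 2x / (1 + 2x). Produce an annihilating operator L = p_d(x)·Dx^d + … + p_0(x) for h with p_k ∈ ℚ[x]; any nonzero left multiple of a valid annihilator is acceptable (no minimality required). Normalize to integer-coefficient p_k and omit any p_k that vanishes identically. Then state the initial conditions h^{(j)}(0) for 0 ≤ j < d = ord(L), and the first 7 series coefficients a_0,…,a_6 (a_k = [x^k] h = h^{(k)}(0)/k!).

L = -4 + (1 + 12·x + 20·x^2)·Dx  (order 1).
h: a_k = 3, 12, -48, 240, -1440, 9792, -72192, …
ICs: h(0) = 3.

f: a_k = 3, 6, -6, 12, -30, 84, -252, …
h₀=f(r): pull back L_f along r ⇒ L₀.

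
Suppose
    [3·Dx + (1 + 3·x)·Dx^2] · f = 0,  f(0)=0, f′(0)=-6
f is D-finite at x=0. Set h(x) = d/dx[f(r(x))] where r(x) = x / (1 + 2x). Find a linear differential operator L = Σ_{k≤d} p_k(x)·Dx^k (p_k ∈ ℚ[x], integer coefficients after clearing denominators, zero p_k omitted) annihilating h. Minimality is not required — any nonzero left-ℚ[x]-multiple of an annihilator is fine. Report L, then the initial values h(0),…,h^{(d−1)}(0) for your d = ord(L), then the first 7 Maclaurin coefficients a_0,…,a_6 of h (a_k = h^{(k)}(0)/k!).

L = (7 + 20·x) + (1 + 7·x + 10·x^2)·Dx  (order 1).
h: a_k = -6, 42, -234, 1218, -6186, 31122, -155994, …
ICs: h(0) = -6.

f: a_k = 0, -6, 9, -18, 81/2, -486/5, 243, …
h₀=f(r): pull back L_f along r ⇒ L₀.
h₀' ⇒ L via d/dx closure of L₀.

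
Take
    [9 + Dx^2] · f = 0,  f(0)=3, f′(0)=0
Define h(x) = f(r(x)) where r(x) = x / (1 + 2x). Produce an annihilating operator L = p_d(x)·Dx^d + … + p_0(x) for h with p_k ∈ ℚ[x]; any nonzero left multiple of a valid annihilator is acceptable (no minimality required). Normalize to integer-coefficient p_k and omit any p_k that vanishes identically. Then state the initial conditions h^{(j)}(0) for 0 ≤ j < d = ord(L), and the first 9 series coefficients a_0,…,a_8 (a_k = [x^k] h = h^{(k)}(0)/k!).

f: a_k = 3, 0, -27/2, 0, 81/8, 0, -243/80, 0, 2187/4480, …
h₀=f(r): pull back L_f along r ⇒ L₀.
L = 9 + (4 + 24·x + 48·x^2 + 32·x^3)·Dx + (1 + 8·x + 24·x^2 + 32·x^3 + 16·x^4)·Dx^2  (order 2).
h: a_k = 3, 0, -27/2, 54, -1215/8, 351, -54243/80, 20169/20, -566865/896, …
ICs: h(0) = 3, h′(0) = 0.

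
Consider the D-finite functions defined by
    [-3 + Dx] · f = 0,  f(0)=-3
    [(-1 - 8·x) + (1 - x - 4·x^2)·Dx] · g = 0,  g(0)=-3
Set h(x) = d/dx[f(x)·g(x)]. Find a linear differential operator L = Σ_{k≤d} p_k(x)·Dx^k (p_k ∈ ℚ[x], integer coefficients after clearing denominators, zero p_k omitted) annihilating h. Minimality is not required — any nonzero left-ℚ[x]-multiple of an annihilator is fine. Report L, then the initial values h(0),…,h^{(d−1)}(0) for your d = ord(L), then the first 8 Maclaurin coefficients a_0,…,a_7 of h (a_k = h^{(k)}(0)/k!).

L = (25 + 48·x - 39·x^2 - 120·x^3 + 144·x^4) + (-4 - x + 33·x^2 + 8·x^3 - 48·x^4)·Dx  (order 1).
h: a_k = 36, 225, 891, 6219/2, 9918, 1224531/40, 730269/8, 149859729/560, …
ICs: h(0) = 36.

f: a_k = -3, -9, -27/2, -27/2, -81/8, -243/40, -243/80, -729/560, …
g: a_k = -3, -3, -15, -27, -87, -195, -543, -1323, …
f·g: L₀ = L_f ⊗_s L_g, ord ≤ 1·1.
Differentiate: ansatz ord ≤ ord L₀ ⇒ L.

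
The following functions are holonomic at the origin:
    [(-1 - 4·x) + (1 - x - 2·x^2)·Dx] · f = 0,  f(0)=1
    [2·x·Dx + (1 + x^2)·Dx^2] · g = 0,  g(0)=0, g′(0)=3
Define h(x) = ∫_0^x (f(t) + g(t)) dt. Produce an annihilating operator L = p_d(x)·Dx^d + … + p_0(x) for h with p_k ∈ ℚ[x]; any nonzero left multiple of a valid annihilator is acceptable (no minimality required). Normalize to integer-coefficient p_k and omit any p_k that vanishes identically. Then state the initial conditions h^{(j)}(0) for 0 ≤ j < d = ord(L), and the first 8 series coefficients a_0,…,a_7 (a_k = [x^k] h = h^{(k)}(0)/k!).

f: a_k = 1, 1, 3, 5, 11, 21, 43, 85, …
g: a_k = 0, 3, 0, -1, 0, 3/5, 0, -3/7, …
h₀=f+g: left-lcm gives L₀, ord ≤ 3.
h=∫₀ˣh₀: take L = L₀·Dx.
L = (-6 + 24·x + 162·x^2 + 240·x^3 + 384·x^4 + 48·x^6)·Dx^2 + (16 + 74·x + 88·x^2 + 226·x^3 + 212·x^4 + 304·x^5 + 12·x^6 + 48·x^7)·Dx^3 + (-3 - 4·x - 8·x^2 + 28·x^3 + 27·x^4 + 36·x^5 + 40·x^6 + 4·x^7 + 8·x^8)·Dx^4  (order 4).
h: a_k = 0, 1, 2, 1, 1, 11/5, 18/5, 43/7, …
ICs: h(0) = 0, h′(0) = 1, h′′(0) = 4, h′′′(0) = 6.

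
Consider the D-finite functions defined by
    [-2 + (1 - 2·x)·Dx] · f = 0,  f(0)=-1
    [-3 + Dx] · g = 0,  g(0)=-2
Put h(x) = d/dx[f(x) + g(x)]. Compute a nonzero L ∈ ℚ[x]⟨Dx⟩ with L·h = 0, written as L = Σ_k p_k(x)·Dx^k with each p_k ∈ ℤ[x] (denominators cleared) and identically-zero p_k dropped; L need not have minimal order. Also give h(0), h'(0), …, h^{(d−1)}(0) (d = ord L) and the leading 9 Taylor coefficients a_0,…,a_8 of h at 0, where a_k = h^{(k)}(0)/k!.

L = (36 + 72·x) + (-15 - 36·x + 36·x^2)·Dx + (1 + 4·x - 12·x^2)·Dx^2  (order 2).
h: a_k = -8, -26, -51, -91, -721/4, -7923/20, -36083/40, -574169/280, -10324107/2240, …
ICs: h(0) = -8, h′(0) = -26.

f: a_k = -1, -2, -4, -8, -16, -32, -64, -128, -256, …
g: a_k = -2, -6, -9, -9, -27/4, -81/20, -81/40, -243/280, -729/2240, …
f+g: L₀ = lclm(L_f,L_g), ord ≤ 1+1.
Differentiate: ansatz ord ≤ ord L₀ ⇒ L.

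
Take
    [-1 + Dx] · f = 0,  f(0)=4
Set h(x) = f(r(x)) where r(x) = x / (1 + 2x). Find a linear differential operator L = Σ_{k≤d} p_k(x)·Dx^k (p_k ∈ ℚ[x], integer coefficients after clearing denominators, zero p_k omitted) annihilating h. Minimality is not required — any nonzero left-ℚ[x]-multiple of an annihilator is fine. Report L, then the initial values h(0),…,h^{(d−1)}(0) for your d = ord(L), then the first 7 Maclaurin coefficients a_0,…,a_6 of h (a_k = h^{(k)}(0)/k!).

f: a_k = 4, 4, 2, 2/3, 1/6, 1/30, 1/180, …
L₀ from L_f via x↦r, Dx↦r'^{-1}Dx.
L = -1 + (1 + 4·x + 4·x^2)·Dx  (order 1).
h: a_k = 4, 4, -6, 26/3, -71/6, 147/10, -2699/180, …
ICs: h(0) = 4.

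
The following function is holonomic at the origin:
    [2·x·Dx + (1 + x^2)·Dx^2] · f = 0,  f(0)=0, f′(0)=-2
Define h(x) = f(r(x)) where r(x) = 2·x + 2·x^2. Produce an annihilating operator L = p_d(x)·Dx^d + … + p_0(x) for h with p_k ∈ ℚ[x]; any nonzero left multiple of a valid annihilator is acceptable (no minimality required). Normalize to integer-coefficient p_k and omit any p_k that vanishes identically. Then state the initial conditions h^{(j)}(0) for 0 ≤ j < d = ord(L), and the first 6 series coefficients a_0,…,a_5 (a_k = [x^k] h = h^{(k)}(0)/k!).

f: a_k = 0, -2, 0, 2/3, 0, -2/5, …
f∘r: x↦r, Dx↦Dx/r' in L_f ⇒ L₀.
L = (-2 + 8·x + 32·x^2 + 48·x^3 + 24·x^4)·Dx + (1 + 2·x + 4·x^2 + 16·x^3 + 20·x^4 + 8·x^5)·Dx^2  (order 2).
h: a_k = 0, -4, -4, 16/3, 16, 16/5, …
ICs: h(0) = 0, h′(0) = -4.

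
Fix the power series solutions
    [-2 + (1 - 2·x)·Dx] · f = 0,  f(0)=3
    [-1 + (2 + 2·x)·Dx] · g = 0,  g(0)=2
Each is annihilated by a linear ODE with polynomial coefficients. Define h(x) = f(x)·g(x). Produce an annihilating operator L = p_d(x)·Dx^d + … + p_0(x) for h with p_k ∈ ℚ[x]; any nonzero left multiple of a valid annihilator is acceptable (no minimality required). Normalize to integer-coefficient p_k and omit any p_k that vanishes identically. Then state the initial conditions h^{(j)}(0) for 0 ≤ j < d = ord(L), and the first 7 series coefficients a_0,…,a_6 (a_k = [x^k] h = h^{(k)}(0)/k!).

f: a_k = 3, 6, 12, 24, 48, 96, 192, …
g: a_k = 2, 1, -1/4, 1/8, -5/64, 7/128, -21/512, …
L₀ := L_f ⊗_s L_g (sym. prod.), ord ≤ 1.
L = (5 + 2·x) + (-2 + 2·x + 4·x^2)·Dx  (order 1).
h: a_k = 6, 15, 117/4, 471/8, 7521/64, 30105/128, 240777/512, …
ICs: h(0) = 6.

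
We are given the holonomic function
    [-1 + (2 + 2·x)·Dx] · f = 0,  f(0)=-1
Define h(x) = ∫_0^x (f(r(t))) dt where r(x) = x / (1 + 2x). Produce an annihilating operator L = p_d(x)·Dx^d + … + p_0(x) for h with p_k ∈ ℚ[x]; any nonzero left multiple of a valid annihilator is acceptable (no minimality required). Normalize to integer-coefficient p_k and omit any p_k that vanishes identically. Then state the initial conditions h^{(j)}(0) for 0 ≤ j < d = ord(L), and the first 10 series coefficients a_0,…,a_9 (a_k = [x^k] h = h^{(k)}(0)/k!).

f: a_k = -1, -1/2, 1/8, -1/16, 5/128, -7/256, 21/1024, -33/2048, 429/32768, -715/65536, …
Substitute x→r, Dx→(1/r')Dx; clear ⇒ L₀.
∫: right-multiply L₀ by Dx.
L = -Dx + (2 + 10·x + 12·x^2)·Dx^2  (order 2).
h: a_k = 0, -1, -1/4, 3/8, -41/64, 757/640, -1181/512, 33645/7168, -162105/16384, 704485/32768, …
ICs: h(0) = 0, h′(0) = -1.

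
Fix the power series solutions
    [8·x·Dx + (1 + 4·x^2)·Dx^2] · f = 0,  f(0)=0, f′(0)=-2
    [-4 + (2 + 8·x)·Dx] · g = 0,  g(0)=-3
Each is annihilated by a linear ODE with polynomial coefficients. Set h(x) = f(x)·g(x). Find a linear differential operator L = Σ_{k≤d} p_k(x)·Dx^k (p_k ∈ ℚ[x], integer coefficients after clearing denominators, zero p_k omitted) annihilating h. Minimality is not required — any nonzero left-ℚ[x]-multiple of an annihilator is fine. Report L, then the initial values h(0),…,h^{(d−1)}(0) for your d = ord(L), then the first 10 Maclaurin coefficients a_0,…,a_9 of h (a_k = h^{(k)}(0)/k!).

f: a_k = 0, -2, 0, 8/3, 0, -32/5, 0, 128/7, 0, -512/9, …
g: a_k = -3, -6, 6, -12, 30, -84, 252, -792, 2574, -8580, …
Sym-product of L_f,L_g gives L₀ (≤ ord 2).
L = (12 - 16·x - 16·x^2) + (-4 - 8·x + 48·x^2 + 64·x^3)·Dx + (1 + 8·x + 20·x^2 + 32·x^3 + 64·x^4)·Dx^2  (order 2).
h: a_k = 0, 6, 12, -20, 8, -124/5, 872/5, -18104/35, 46448/35, -92140/21, …
ICs: h(0) = 0, h′(0) = 6.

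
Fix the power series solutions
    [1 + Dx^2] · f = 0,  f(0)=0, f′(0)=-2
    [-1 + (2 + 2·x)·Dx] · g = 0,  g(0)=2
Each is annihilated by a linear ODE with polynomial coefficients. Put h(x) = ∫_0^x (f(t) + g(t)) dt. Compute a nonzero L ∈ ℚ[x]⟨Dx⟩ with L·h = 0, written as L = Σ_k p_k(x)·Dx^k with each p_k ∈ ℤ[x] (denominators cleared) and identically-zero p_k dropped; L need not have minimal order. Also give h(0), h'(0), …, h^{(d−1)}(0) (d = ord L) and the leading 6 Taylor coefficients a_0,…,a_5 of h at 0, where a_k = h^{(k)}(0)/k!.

f: a_k = 0, -2, 0, 1/3, 0, -1/60, …
g: a_k = 2, 1, -1/4, 1/8, -5/64, 7/128, …
Sum ⇒ L₀ = lclm(L_f,L_g) in ℚ(x)⟨Dx⟩.
h=∫₀ˣh₀: take L = L₀·Dx.
L = (-7 - 8·x - 4·x^2)·Dx + (6 + 22·x + 24·x^2 + 8·x^3)·Dx^2 + (-7 - 8·x - 4·x^2)·Dx^3 + (6 + 22·x + 24·x^2 + 8·x^3)·Dx^4  (order 4).
h: a_k = 0, 2, -1/2, -1/12, 11/96, -1/64, …
ICs: h(0) = 0, h′(0) = 2, h′′(0) = -1, h′′′(0) = -1/2.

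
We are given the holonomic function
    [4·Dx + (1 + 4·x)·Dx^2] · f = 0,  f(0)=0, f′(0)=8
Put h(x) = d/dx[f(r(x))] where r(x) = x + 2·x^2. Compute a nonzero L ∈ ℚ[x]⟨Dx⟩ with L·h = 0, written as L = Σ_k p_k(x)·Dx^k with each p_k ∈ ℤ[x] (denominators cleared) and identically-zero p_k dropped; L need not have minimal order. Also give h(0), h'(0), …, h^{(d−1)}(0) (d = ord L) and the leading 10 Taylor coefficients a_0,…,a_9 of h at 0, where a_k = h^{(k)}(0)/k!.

L = (16·x + 32·x^2) + (1 + 8·x + 24·x^2 + 32·x^3)·Dx  (order 1).
h: a_k = 8, 0, -64, 256, -512, 0, 4096, -16384, 32768, 0, …
ICs: h(0) = 8.

f: a_k = 0, 8, -16, 128/3, -128, 2048/5, -4096/3, 32768/7, -16384, 524288/9, …
f∘r: x↦r, Dx↦Dx/r' in L_f ⇒ L₀.
h=h₀': d/dx-closure on L₀ ⇒ L.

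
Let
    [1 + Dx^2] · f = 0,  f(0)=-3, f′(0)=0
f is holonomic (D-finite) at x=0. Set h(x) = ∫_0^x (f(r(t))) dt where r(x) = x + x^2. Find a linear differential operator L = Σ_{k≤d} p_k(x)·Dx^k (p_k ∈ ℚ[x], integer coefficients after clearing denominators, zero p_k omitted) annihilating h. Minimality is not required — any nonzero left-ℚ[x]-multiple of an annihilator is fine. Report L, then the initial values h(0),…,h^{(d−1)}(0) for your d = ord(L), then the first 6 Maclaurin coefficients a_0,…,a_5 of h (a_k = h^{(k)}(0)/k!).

f: a_k = -3, 0, 3/2, 0, -1/8, 0, …
h₀=f(r): pull back L_f along r ⇒ L₀.
h=∫h₀ ⇒ L = L₀·Dx.
L = (1 + 6·x + 12·x^2 + 8·x^3)·Dx - 2·Dx^2 + (1 + 2·x)·Dx^3  (order 3).
h: a_k = 0, -3, 0, 1/2, 3/4, 11/40, …
ICs: h(0) = 0, h′(0) = -3, h′′(0) = 0.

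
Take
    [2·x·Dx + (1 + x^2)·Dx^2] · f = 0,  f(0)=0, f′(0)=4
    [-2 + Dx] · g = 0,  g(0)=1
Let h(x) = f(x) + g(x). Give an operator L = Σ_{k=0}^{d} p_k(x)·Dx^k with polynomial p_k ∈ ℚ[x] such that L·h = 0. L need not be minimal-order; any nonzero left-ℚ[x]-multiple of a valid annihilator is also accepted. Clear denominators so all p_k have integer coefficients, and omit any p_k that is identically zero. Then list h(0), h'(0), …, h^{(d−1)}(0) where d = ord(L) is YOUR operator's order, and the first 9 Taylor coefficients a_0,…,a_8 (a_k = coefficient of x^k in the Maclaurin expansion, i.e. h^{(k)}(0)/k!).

L = (2 - 4·x - 6·x^2 - 4·x^3)·Dx + (-3 - x^2 - 2·x^4)·Dx^2 + (1 + x + 2·x^2 + x^3 + x^4)·Dx^3  (order 3).
h: a_k = 1, 6, 2, 0, 2/3, 16/15, 4/45, -172/315, 2/315, …
ICs: h(0) = 1, h′(0) = 6, h′′(0) = 4.

f: a_k = 0, 4, 0, -4/3, 0, 4/5, 0, -4/7, 0, …
g: a_k = 1, 2, 2, 4/3, 2/3, 4/15, 4/45, 8/315, 2/315, …
L₀ := lclm(L_f,L_g); ord L₀ ≤ 2+1.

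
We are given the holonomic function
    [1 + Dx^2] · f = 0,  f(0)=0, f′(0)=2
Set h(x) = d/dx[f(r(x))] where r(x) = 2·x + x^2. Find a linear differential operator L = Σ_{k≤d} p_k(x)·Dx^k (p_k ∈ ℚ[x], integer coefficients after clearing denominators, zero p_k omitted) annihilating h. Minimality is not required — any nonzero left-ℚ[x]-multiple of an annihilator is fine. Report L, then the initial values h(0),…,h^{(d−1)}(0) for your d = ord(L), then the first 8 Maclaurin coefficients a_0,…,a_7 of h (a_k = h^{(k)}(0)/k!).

f: a_k = 0, 2, 0, -1/3, 0, 1/60, 0, -1/2520, …
L₀ from L_f via x↦r, Dx↦r'^{-1}Dx.
Differentiate: ansatz ord ≤ ord L₀ ⇒ L.
L = (7 + 16·x + 24·x^2 + 16·x^3 + 4·x^4) + (-3 - 3·x)·Dx + (1 + 2·x + x^2)·Dx^2  (order 2).
h: a_k = 4, 4, -8, -16, -22/3, 6, 404/45, 176/45, …
ICs: h(0) = 4, h′(0) = 4.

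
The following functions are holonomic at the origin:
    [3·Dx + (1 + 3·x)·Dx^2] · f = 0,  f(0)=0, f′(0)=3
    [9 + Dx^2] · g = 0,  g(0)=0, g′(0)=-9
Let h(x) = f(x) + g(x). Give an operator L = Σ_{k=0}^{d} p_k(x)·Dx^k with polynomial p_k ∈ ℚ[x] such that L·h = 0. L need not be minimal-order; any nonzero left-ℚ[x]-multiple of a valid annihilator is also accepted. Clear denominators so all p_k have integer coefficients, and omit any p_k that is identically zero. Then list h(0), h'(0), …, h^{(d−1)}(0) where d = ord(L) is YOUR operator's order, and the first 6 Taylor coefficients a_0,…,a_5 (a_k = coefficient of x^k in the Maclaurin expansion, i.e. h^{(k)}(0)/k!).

f: a_k = 0, 3, -9/2, 9, -81/4, 243/5, …
g: a_k = 0, -9, 0, 27/2, 0, -243/40, …
Weyl lclm of L_f,L_g ⇒ L₀ (ord ≤ 4).
L = (63 + 54·x + 81·x^2)·Dx + (9 + 45·x + 81·x^2 + 81·x^3)·Dx^2 + (7 + 6·x + 9·x^2)·Dx^3 + (1 + 5·x + 9·x^2 + 9·x^3)·Dx^4  (order 4).
h: a_k = 0, -6, -9/2, 45/2, -81/4, 1701/40, …
ICs: h(0) = 0, h′(0) = -6, h′′(0) = -9, h′′′(0) = 135.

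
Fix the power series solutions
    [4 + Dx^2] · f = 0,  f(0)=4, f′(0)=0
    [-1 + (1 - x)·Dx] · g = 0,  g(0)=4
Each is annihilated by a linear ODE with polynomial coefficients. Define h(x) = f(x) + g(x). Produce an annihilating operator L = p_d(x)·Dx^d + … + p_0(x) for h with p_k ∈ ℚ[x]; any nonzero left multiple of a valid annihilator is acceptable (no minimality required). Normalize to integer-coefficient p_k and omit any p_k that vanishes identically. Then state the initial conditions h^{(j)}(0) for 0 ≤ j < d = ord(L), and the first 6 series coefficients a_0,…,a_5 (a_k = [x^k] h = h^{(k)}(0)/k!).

f: a_k = 4, 0, -8, 0, 8/3, 0, …
g: a_k = 4, 4, 4, 4, 4, 4, …
Weyl lclm of L_f,L_g ⇒ L₀ (ord ≤ 3).
L = (-20 + 16·x - 8·x^2) + (12 - 28·x + 24·x^2 - 8·x^3)·Dx + (-5 + 4·x - 2·x^2)·Dx^2 + (3 - 7·x + 6·x^2 - 2·x^3)·Dx^3  (order 3).
h: a_k = 8, 4, -4, 4, 20/3, 4, …
ICs: h(0) = 8, h′(0) = 4, h′′(0) = -8.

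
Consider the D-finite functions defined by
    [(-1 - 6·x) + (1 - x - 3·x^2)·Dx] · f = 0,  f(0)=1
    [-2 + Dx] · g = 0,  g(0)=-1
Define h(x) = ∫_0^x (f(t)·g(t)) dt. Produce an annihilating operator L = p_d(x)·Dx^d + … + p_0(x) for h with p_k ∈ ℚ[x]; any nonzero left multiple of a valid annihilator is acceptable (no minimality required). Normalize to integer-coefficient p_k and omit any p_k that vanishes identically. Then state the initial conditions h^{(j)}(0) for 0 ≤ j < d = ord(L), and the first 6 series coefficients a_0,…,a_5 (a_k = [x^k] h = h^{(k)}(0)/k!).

f: a_k = 1, 1, 4, 7, 19, 40, …
g: a_k = -1, -2, -2, -4/3, -2/3, -4/15, …
L₀ := L_f ⊗_s L_g (sym. prod.), ord ≤ 1.
∫: right-multiply L₀ by Dx.
L = (3 + 4·x - 6·x^2)·Dx + (-1 + x + 3·x^2)·Dx^2  (order 2).
h: a_k = 0, -1, -3/2, -8/3, -55/12, -43/5, …
ICs: h(0) = 0, h′(0) = -1.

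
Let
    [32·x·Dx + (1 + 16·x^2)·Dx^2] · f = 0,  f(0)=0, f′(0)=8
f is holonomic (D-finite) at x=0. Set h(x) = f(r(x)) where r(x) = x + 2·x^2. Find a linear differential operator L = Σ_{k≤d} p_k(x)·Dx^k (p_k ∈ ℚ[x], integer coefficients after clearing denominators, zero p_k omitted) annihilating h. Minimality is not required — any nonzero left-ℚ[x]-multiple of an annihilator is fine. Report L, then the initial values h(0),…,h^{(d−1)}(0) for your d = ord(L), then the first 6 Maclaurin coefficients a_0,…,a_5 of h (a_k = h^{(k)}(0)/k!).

f: a_k = 0, 8, 0, -128/3, 0, 2048/5, …
Change of var in L_f (x↦r) gives L₀.
L = (-4 + 32·x + 256·x^2 + 768·x^3 + 768·x^4)·Dx + (1 + 4·x + 16·x^2 + 128·x^3 + 320·x^4 + 256·x^5)·Dx^2  (order 2).
h: a_k = 0, 8, 16, -128/3, -256, -512/5, …
ICs: h(0) = 0, h′(0) = 8.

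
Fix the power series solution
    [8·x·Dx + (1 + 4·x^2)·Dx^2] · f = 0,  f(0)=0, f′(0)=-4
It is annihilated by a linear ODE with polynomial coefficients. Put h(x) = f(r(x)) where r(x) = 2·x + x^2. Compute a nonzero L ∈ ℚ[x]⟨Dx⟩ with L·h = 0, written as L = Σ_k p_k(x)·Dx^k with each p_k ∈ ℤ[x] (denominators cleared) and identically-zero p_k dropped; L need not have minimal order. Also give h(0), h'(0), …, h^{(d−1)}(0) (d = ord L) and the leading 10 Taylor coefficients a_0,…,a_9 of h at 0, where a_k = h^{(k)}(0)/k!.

L = (-1 + 32·x + 64·x^2 + 48·x^3 + 12·x^4)·Dx + (1 + x + 16·x^2 + 32·x^3 + 20·x^4 + 4·x^5)·Dx^2  (order 2).
h: a_k = 0, -8, -4, 128/3, 64, -1888/5, -3056/3, 25600/7, 15872, -304256/9, …
ICs: h(0) = 0, h′(0) = -8.

f: a_k = 0, -4, 0, 16/3, 0, -64/5, 0, 256/7, 0, -1024/9, …
Change of var in L_f (x↦r) gives L₀.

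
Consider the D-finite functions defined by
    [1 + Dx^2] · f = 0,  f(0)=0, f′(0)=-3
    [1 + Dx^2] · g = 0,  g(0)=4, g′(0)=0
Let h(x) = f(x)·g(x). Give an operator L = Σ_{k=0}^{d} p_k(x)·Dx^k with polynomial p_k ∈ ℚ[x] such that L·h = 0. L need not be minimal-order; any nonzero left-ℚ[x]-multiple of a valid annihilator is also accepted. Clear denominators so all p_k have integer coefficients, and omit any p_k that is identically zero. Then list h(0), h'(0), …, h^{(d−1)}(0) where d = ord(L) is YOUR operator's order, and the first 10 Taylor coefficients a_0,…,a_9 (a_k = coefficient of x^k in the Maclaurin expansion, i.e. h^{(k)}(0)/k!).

L = 4·Dx + Dx^3  (order 3).
h: a_k = 0, -12, 0, 8, 0, -8/5, 0, 16/105, 0, -8/945, …
ICs: h(0) = 0, h′(0) = -12, h′′(0) = 0.

f: a_k = 0, -3, 0, 1/2, 0, -1/40, 0, 1/1680, 0, -1/120960, …
g: a_k = 4, 0, -2, 0, 1/6, 0, -1/180, 0, 1/10080, 0, …
Sym-product of L_f,L_g gives L₀ (≤ ord 4).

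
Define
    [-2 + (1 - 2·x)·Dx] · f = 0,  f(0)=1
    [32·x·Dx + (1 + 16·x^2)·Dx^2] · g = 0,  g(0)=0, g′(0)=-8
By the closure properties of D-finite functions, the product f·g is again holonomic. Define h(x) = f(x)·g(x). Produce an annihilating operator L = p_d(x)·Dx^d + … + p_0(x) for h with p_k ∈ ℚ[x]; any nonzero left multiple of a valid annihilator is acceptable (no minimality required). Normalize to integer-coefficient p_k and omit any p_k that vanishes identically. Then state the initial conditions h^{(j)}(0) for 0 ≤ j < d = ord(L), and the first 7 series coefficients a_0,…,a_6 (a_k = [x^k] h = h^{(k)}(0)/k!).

f: a_k = 1, 2, 4, 8, 16, 32, 64, …
g: a_k = 0, -8, 0, 128/3, 0, -2048/5, 0, …
Sym-product of L_f,L_g gives L₀ (≤ ord 2).
L = 64·x + (4 - 32·x + 128·x^2)·Dx + (-1 + 2·x - 16·x^2 + 32·x^3)·Dx^2  (order 2).
h: a_k = 0, -8, -16, 32/3, 64/3, -5504/15, -11008/15, …
ICs: h(0) = 0, h′(0) = -8.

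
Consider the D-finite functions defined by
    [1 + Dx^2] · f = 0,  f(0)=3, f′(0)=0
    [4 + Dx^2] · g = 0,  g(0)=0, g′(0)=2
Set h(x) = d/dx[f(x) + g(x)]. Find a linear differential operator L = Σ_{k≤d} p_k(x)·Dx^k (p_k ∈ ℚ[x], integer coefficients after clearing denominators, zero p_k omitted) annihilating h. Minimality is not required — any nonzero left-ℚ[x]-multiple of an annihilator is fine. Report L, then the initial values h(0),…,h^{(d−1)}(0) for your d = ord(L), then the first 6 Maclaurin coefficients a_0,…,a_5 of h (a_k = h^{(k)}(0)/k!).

f: a_k = 3, 0, -3/2, 0, 1/8, 0, …
g: a_k = 0, 2, 0, -4/3, 0, 4/15, …
f+g: L₀ = lclm(L_f,L_g), ord ≤ 2+2.
h₀' ⇒ L via d/dx closure of L₀.
L = 4 + 5·Dx^2 + Dx^4  (order 4).
h: a_k = 2, -3, -4, 1/2, 4/3, -1/40, …
ICs: h(0) = 2, h′(0) = -3, h′′(0) = -8, h′′′(0) = 3.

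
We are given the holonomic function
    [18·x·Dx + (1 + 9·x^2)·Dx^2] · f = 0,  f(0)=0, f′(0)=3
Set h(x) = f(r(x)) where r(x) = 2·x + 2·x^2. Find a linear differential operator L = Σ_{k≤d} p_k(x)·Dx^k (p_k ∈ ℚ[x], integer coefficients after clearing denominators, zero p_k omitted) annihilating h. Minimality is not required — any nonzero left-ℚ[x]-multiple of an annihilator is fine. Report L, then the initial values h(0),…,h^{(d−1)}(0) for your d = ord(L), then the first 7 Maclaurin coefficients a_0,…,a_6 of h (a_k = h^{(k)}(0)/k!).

L = (-2 + 72·x + 288·x^2 + 432·x^3 + 216·x^4)·Dx + (1 + 2·x + 36·x^2 + 144·x^3 + 180·x^4 + 72·x^5)·Dx^2  (order 2).
h: a_k = 0, 6, 6, -72, -216, 6696/5, 7704, …
ICs: h(0) = 0, h′(0) = 6.

f: a_k = 0, 3, 0, -9, 0, 243/5, 0, …
h₀=f(r): pull back L_f along r ⇒ L₀.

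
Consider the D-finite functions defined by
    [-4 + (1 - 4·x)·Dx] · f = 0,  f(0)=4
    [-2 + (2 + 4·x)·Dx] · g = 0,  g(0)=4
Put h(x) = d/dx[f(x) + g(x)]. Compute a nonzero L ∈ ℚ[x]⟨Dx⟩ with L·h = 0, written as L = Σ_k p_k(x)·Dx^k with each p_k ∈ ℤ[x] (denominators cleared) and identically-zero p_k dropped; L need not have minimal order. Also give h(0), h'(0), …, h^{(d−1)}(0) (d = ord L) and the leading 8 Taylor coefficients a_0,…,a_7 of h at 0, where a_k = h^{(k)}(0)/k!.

L = (-40 - 32·x) + (-31 - 136·x - 112·x^2)·Dx + (3 - 2·x - 32·x^2 - 32·x^3)·Dx^2  (order 2).
h: a_k = 20, 124, 774, 4086, 40995/2, 196545/2, 1835239/4, 8388179/4, …
ICs: h(0) = 20, h′(0) = 124.

f: a_k = 4, 16, 64, 256, 1024, 4096, 16384, 65536, …
g: a_k = 4, 4, -2, 2, -5/2, 7/2, -21/4, 33/4, …
L₀ := lclm(L_f,L_g); ord L₀ ≤ 1+1.
h=h₀': d/dx-closure on L₀ ⇒ L.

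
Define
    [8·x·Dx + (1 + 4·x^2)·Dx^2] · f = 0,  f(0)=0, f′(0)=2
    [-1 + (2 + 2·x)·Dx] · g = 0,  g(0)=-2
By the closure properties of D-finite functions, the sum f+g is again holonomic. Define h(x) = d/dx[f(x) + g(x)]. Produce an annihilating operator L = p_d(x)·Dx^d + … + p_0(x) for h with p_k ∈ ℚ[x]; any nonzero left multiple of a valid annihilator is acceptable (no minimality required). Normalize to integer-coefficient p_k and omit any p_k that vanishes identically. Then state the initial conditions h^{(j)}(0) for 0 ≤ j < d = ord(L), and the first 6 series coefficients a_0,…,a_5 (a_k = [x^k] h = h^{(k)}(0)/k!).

f: a_k = 0, 2, 0, -8/3, 0, 32/5, …
g: a_k = -2, -1, 1/4, -1/8, 5/64, -7/128, …
f+g: L₀ = lclm(L_f,L_g), ord ≤ 2+1.
Derive L from L₀ (diff closure).
L = (-16 - 40·x + 192·x^2 + 96·x^3) + (-35 - 64·x + 328·x^2 + 768·x^3 + 336·x^4)·Dx + (-2 + 30·x + 48·x^2 + 144·x^3 + 224·x^4 + 96·x^5)·Dx^2  (order 2).
h: a_k = 1, 1/2, -67/8, 5/16, 4061/128, 63/256, …
ICs: h(0) = 1, h′(0) = 1/2.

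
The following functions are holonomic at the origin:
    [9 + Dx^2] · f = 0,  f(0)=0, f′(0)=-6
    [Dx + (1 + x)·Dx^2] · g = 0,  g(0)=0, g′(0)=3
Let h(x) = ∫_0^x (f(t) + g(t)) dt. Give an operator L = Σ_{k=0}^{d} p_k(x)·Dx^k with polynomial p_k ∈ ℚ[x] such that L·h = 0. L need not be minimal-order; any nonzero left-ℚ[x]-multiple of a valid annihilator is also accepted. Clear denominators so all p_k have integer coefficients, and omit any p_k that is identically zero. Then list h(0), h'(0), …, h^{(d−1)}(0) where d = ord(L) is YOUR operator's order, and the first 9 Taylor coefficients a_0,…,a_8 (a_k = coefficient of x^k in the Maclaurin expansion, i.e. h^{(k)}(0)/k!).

L = (135 + 162·x + 81·x^2)·Dx^2 + (99 + 261·x + 243·x^2 + 81·x^3)·Dx^3 + (15 + 18·x + 9·x^2)·Dx^4 + (11 + 29·x + 27·x^2 + 9·x^3)·Dx^5  (order 5).
h: a_k = 0, 0, -3/2, -1/2, 5/2, -3/20, -23/40, -1/14, 363/2240, …
ICs: h(0) = 0, h′(0) = 0, h′′(0) = -3, h′′′(0) = -3, h′′′′(0) = 60.

f: a_k = 0, -6, 0, 9, 0, -81/20, 0, 243/280, 0, …
g: a_k = 0, 3, -3/2, 1, -3/4, 3/5, -1/2, 3/7, -3/8, …
Weyl lclm of L_f,L_g ⇒ L₀ (ord ≤ 4).
h=∫₀ˣh₀: take L = L₀·Dx.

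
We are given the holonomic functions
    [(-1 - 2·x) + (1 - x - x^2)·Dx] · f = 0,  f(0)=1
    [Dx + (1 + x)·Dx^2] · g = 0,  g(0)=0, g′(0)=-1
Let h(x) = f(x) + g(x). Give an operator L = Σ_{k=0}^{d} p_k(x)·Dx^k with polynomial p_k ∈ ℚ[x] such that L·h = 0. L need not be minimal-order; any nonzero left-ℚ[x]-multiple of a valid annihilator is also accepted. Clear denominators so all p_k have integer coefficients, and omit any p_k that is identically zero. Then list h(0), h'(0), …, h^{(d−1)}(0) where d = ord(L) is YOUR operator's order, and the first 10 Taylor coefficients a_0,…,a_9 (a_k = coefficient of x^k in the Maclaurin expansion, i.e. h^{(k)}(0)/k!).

f: a_k = 1, 1, 2, 3, 5, 8, 13, 21, 34, 55, …
g: a_k = 0, -1, 1/2, -1/3, 1/4, -1/5, 1/6, -1/7, 1/8, -1/9, …
Sum ⇒ L₀ = lclm(L_f,L_g) in ℚ(x)⟨Dx⟩.
L = (26 + 70·x + 76·x^2 + 36·x^3 + 12·x^4)·Dx + (16 + 84·x + 160·x^2 + 144·x^3 + 74·x^4 + 20·x^5)·Dx^2 + (-5 - 11·x + x^2 + 23·x^3 + 29·x^4 + 17·x^5 + 4·x^6)·Dx^3  (order 3).
h: a_k = 1, 0, 5/2, 8/3, 21/4, 39/5, 79/6, 146/7, 273/8, 494/9, …
ICs: h(0) = 1, h′(0) = 0, h′′(0) = 5.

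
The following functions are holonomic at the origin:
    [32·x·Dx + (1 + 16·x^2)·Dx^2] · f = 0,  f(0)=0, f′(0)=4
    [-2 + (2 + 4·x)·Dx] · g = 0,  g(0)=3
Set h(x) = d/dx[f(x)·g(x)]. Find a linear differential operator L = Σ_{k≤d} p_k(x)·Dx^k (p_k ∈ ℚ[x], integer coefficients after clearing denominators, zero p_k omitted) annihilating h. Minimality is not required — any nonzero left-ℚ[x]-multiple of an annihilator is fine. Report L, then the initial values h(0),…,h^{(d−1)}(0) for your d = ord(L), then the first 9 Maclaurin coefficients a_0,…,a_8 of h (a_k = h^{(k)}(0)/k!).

f: a_k = 0, 4, 0, -64/3, 0, 1024/5, 0, -16384/7, 0, …
g: a_k = 3, 3, -3/2, 3/2, -15/8, 21/8, -63/16, 99/16, -1287/128, …
h₀=f·g: eliminate ⇒ L₀, order ≤ 2·1.
Derive L from L₀ (diff closure).
L = (29 + 320·x - 1120·x^2 - 3072·x^3 - 768·x^4) + (38 + 300·x - 576·x^2 - 6656·x^3 - 10752·x^4 - 3072·x^5)·Dx + (3 - 20·x - 84·x^2 - 512·x^3 - 2176·x^4 - 3072·x^5 - 1024·x^6)·Dx^2  (order 2).
h: a_k = 12, 24, -210, -232, 6389/2, 17787/5, -1022653/20, -1888814/35, 182552775/224, …
ICs: h(0) = 12, h′(0) = 24.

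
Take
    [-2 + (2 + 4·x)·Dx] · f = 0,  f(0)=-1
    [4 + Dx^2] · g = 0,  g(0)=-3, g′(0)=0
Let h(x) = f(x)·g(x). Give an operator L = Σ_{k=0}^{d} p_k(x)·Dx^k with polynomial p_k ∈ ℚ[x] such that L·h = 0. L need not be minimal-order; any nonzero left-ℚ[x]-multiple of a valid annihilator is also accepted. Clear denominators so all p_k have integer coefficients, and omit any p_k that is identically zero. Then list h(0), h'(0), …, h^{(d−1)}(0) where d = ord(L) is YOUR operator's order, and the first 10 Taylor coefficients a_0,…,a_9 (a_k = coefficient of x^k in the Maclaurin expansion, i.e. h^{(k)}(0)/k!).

f: a_k = -1, -1, 1/2, -1/2, 5/8, -7/8, 21/16, -33/16, 429/128, -715/128, …
g: a_k = -3, 0, 6, 0, -2, 0, 4/15, 0, -2/105, 0, …
f·g: L₀ = L_f ⊗_s L_g, ord ≤ 1·2.
L = (7 + 16·x + 16·x^2) + (-2 - 4·x)·Dx + (1 + 4·x + 4·x^2)·Dx^2  (order 2).
h: a_k = 3, 3, -15/2, -9/2, 25/8, 13/8, -349/240, 401/240, -44047/13440, 26963/4480, …
ICs: h(0) = 3, h′(0) = 3.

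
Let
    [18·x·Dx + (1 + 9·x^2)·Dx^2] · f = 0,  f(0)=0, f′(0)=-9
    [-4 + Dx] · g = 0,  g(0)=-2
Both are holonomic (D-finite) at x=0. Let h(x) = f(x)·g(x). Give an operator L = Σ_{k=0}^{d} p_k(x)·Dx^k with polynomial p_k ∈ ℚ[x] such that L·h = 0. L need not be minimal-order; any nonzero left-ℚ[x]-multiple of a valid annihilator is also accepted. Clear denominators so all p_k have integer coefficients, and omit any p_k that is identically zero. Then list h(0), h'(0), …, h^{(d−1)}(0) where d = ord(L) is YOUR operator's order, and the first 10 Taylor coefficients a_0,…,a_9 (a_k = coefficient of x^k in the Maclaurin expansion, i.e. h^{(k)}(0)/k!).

f: a_k = 0, -9, 0, 27, 0, -729/5, 0, 6561/7, 0, -6561, …
g: a_k = -2, -8, -16, -64/3, -64/3, -256/15, -512/45, -2048/315, -1024/315, -4096/2835, …
Sym-product of L_f,L_g gives L₀ (≤ ord 2).
L = (16 - 72·x + 144·x^2) + (-8 + 18·x - 72·x^2)·Dx + (1 + 9·x^2)·Dx^2  (order 2).
h: a_k = 0, 18, 72, 90, -24, 258/5, 744, -538/35, -167656/35, 33526/35, …
ICs: h(0) = 0, h′(0) = 18.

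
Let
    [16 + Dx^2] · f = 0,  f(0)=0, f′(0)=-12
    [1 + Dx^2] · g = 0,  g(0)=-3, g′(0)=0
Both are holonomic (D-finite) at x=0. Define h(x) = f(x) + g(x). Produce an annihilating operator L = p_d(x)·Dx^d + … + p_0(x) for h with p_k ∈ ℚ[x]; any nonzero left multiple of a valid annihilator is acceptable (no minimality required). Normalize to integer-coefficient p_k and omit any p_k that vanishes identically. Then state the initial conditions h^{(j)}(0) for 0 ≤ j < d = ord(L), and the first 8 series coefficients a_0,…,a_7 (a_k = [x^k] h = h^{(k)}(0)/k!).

f: a_k = 0, -12, 0, 32, 0, -128/5, 0, 1024/105, …
g: a_k = -3, 0, 3/2, 0, -1/8, 0, 1/240, 0, …
f+g: L₀ = lclm(L_f,L_g), ord ≤ 2+2.
L = 16 + 17·Dx^2 + Dx^4  (order 4).
h: a_k = -3, -12, 3/2, 32, -1/8, -128/5, 1/240, 1024/105, …
ICs: h(0) = -3, h′(0) = -12, h′′(0) = 3, h′′′(0) = 192.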